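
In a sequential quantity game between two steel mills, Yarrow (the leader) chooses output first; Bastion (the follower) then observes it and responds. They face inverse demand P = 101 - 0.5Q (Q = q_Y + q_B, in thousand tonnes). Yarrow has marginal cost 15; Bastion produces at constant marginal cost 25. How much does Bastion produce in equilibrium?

Solve by backward induction. Given q_Y, the follower Bastion maximises π_B = (101 - (1/2)q_Y - (1/2)q_B)q_B - 25q_B.
Follower FOC: 76 - (1/2)q_Y - q_B = 0, so q_B(q_Y) = (76 - (1/2)q_Y).
The leader anticipates this reaction. Substituting into P = 101 - 0.5Q gives P = 63 - (1/4)q_Y, so π_Y = (63 - (1/4)q_Y)q_Y - 15q_Y.
Maximising: ∂π_Y/∂q_Y = 48 - (1/2)q_Y = 0, giving q_Y = 96.
Then q_B = (76 - (1/2)·96) = 28.

28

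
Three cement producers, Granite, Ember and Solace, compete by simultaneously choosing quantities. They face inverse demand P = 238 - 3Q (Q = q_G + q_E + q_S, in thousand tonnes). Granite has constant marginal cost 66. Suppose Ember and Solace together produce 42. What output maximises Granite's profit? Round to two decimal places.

7.67

With rivals' combined output fixed at 42, Granite's profit is π_G = (238 - 3·42 - 3q_G)q_G - (66q_G) = (112 - 3q_G)q_G - (66q_G).
∂π_G/∂q_G = 46 - 6q_G = 0, so q_G = 23/3.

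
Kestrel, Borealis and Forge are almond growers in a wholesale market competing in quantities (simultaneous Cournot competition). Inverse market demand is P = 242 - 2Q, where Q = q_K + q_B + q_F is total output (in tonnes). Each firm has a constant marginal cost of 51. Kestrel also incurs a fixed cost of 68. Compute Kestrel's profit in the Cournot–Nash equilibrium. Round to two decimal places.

Each firm earns π_i = (242 - 2Q)q_i - 51q_i.
First-order condition (treating rivals' output as given): 191 - 4q_i - 2·Σ_{j≠i} q_j = 0.
By symmetry each firm produces the same amount; substituting Σ_{j≠i} q_j = 2q_i yields q_i = 191/8.
Price P = 242 - 2·(573/8) = 395/4.
Kestrel's profit: (395/4 - 51)·(191/8) - 68 = 1072.0313.

1072.03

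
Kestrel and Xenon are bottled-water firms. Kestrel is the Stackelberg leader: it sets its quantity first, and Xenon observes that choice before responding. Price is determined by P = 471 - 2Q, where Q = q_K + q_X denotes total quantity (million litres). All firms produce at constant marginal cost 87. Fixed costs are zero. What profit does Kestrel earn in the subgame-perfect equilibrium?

9216

Solve by backward induction. Given q_K, the follower Xenon maximises π_X = (471 - 2q_K - 2q_X)q_X - 87q_X.
∂π_X/∂q_X = 384 - 2q_K - 4q_X = 0 gives the reaction function q_X = (384 - 2q_K)/4.
The leader anticipates this reaction. Substituting into P = 471 - 2Q gives P = 279 - q_K, so π_K = (279 - q_K)q_K - 87q_K.
Leader FOC: 192 - 2q_K = 0, so q_K = 96.
Then q_X = (384 - 2·96)/4 = 48.
Price P = 471 - 2·144 = 183.
Kestrel's profit: (183 - 87)·96 = 9216.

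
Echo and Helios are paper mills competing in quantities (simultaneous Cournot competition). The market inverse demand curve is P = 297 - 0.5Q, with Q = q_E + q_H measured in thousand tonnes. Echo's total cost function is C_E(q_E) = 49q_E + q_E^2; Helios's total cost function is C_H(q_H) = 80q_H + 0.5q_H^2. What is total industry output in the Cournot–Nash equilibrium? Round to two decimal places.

Echo's profit: π_E = (297 - 0.5Q)q_E - (49q_E + q_E²). Setting ∂π_E/∂q_E = 0: 248 - 3q_E - (1/2)(q_H) = 0.
Helios's first-order condition: 217 - 2q_H - (1/2)(q_E) = 0.
Best responses: q_E = (248 - (1/2)q_H)/3, q_H = (217 - (1/2)q_E)/2.
Substituting one into the other gives q_E = 1550/23 and q_H = 91.6522.
Total output Q = 1550/23 + 91.6522 = 159.0435.

159.04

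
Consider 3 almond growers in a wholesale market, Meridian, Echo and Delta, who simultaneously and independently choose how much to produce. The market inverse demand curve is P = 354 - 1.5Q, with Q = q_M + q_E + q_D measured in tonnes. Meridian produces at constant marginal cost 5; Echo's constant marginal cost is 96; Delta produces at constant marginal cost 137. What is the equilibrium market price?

Meridian's profit: π_M = (354 - 1.5Q)q_M - (5q_M). Setting ∂π_M/∂q_M = 0: 349 - 3q_M - (3/2)(q_E + q_D) = 0.
Echo's profit: π_E = (354 - 1.5Q)q_E - (96q_E). Setting ∂π_E/∂q_E = 0: 258 - 3q_E - (3/2)(q_M + q_D) = 0.
Delta's profit: π_D = (354 - 1.5Q)q_D - (137q_D). Setting ∂π_D/∂q_D = 0: 217 - 3q_D - (3/2)(q_M + q_E) = 0.
Summing all 3 equations gives 824 − 6Q = 0, hence Q = 412/3.
Back-substituting: q_M = (349 − 206)/(3/2) = 286/3, q_E = (258 − 206)/(3/2) = 104/3, q_D = (217 − 206)/(3/2) = 22/3.
Total output Q = 412/3, so price P = 354 - (3/2)·(412/3) = 148.

148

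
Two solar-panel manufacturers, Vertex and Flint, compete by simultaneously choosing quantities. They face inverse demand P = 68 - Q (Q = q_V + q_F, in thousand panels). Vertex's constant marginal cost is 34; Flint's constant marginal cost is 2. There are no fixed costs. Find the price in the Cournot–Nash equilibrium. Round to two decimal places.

34.67

Vertex's profit: π_V = (68 - Q)q_V - (34q_V). Setting ∂π_V/∂q_V = 0: 34 - 2q_V - (q_F) = 0.
Flint's profit: π_F = (68 - Q)q_F - (2q_F). Setting ∂π_F/∂q_F = 0: 66 - 2q_F - (q_V) = 0.
Rearranging gives the reaction functions q_V = (34 - q_F)/2 and q_F = (66 - q_V)/2.
Solving the pair: q_V = 2/3, q_F = 98/3.
Total output Q = 100/3, so price P = 68 - 100/3 = 104/3.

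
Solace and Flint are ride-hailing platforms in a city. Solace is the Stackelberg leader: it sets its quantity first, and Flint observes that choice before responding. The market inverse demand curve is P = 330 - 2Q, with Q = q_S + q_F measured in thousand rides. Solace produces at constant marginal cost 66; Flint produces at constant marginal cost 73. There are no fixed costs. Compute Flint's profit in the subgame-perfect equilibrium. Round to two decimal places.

1845.28

Solve by backward induction. Given q_S, the follower Flint maximises π_F = (330 - 2q_S - 2q_F)q_F - 73q_F.
Follower FOC: 257 - 2q_S - 4q_F = 0, so q_F(q_S) = (257 - 2q_S)/4.
The leader anticipates this reaction. Substituting into P = 330 - 2Q gives P = 403/2 - q_S, so π_S = (403/2 - q_S)q_S - 66q_S.
The leader's first-order condition 271/2 - 2q_S = 0 yields q_S = 271/4.
Then q_F = (257 - 2·(271/4))/4 = 243/8.
Price P = 330 - 2·(785/8) = 535/4.
Flint's profit: (535/4 - 73)·(243/8) = 1845.2813.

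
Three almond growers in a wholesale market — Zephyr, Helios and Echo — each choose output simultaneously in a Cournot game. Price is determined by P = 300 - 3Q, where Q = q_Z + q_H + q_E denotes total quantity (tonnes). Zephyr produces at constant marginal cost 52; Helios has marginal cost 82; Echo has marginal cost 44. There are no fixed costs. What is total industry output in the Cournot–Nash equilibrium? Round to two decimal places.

60.17

Zephyr's profit: π_Z = (300 - 3Q)q_Z - (52q_Z). Setting ∂π_Z/∂q_Z = 0: 248 - 6q_Z - 3(q_H + q_E) = 0.
Helios's profit: π_H = (300 - 3Q)q_H - (82q_H). Setting ∂π_H/∂q_H = 0: 218 - 6q_H - 3(q_Z + q_E) = 0.
Echo's first-order condition: 256 - 6q_E - 3(q_Z + q_H) = 0.
Adding the 3 first-order conditions: 722 − 12Q = 0, so Q = 361/6.
Back-substituting: q_Z = (248 − 361/2)/3 = 45/2, q_H = (218 − 361/2)/3 = 25/2, q_E = (256 − 361/2)/3 = 151/6.
Total output Q = 45/2 + 25/2 + 151/6 = 361/6.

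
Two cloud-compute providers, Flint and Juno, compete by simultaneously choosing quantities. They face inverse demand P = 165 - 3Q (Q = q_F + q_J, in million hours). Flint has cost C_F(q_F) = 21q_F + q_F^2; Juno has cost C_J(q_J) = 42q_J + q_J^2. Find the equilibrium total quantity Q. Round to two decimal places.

Flint's profit: π_F = (165 - 3Q)q_F - (21q_F + q_F²). Setting ∂π_F/∂q_F = 0: 144 - 8q_F - 3(q_J) = 0.
Juno's profit: π_J = (165 - 3Q)q_J - (42q_J + q_J²). Setting ∂π_J/∂q_J = 0: 123 - 8q_J - 3(q_F) = 0.
Rearranging gives the reaction functions q_F = (144 - 3q_J)/8 and q_J = (123 - 3q_F)/8.
Solving the pair: q_F = 783/55, q_J = 552/55.
Total output Q = 783/55 + 552/55 = 267/11.

24.27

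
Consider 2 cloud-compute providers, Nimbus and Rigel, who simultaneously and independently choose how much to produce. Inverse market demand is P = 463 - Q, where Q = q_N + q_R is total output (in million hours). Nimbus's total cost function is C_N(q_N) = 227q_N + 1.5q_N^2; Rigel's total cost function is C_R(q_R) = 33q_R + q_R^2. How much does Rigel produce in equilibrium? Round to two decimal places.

100.74

Nimbus's profit: π_N = (463 - Q)q_N - (227q_N + (3/2)q_N²). Setting ∂π_N/∂q_N = 0: 236 - 5q_N - (q_R) = 0.
Rigel's first-order condition: 430 - 4q_R - (q_N) = 0.
Best responses: q_N = (236 - q_R)/5, q_R = (430 - q_N)/4.
Substituting one into the other gives q_N = 514/19 and q_R = 1914/19.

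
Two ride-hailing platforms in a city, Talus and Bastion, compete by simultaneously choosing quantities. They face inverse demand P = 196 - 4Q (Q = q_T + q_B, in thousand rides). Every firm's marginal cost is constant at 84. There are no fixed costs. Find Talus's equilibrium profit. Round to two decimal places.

Each firm earns π_i = (196 - 4Q)q_i - 84q_i.
Setting ∂π_i/∂q_i = 0 with rivals' quantities fixed: 112 - 8q_i - 4q_j = 0.
By symmetry each firm produces the same amount; substituting q_j = q_i yields q_i = 112/12 = 28/3.
Price P = 196 - 4·(56/3) = 364/3.
Talus's profit: (364/3 - 84)·(28/3) = 348.4444.

348.44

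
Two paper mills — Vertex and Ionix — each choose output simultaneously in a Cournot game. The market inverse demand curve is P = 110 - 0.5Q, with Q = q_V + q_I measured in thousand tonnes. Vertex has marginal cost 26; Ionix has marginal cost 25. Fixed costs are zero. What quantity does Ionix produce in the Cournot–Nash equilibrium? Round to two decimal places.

57.33

Vertex's profit: π_V = (110 - 0.5Q)q_V - (26q_V). Setting ∂π_V/∂q_V = 0: 84 - q_V - (1/2)(q_I) = 0.
Ionix's first-order condition: 85 - q_I - (1/2)(q_V) = 0.
Rearranging gives the reaction functions q_V = (84 - (1/2)q_I) and q_I = (85 - (1/2)q_V).
Substituting one into the other gives q_V = 166/3 and q_I = 172/3.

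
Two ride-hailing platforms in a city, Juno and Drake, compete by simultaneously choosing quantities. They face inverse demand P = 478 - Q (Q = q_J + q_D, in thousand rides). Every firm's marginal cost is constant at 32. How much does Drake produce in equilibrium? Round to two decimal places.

148.67

Each firm earns π_i = (478 - Q)q_i - 32q_i.
First-order condition (treating rivals' output as given): 446 - 2q_i - q_j = 0.
By symmetry each firm produces the same amount; substituting q_j = q_i yields q_i = 446/3.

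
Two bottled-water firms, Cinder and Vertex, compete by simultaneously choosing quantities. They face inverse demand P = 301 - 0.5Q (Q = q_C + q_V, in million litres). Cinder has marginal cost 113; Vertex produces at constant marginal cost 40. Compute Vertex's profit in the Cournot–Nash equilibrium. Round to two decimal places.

24790.22

Cinder's profit: π_C = (301 - 0.5Q)q_C - (113q_C). Setting ∂π_C/∂q_C = 0: 188 - q_C - (1/2)(q_V) = 0.
Vertex's profit: π_V = (301 - 0.5Q)q_V - (40q_V). Setting ∂π_V/∂q_V = 0: 261 - q_V - (1/2)(q_C) = 0.
Rearranging gives the reaction functions q_C = (188 - (1/2)q_V) and q_V = (261 - (1/2)q_C).
Substituting one into the other gives q_C = 230/3 and q_V = 668/3.
Price P = 301 - (1/2)·(898/3) = 454/3.
Vertex's profit: (454/3 - 40)·(668/3) = 24790.2222.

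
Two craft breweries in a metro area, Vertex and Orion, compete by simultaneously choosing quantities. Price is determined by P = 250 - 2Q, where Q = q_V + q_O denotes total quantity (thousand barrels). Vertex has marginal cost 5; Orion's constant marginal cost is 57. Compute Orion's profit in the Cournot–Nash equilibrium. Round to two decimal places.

1104.50

Vertex's profit: π_V = (250 - 2Q)q_V - (5q_V). Setting ∂π_V/∂q_V = 0: 245 - 4q_V - 2(q_O) = 0.
Orion's first-order condition: 193 - 4q_O - 2(q_V) = 0.
Rearranging gives the reaction functions q_V = (245 - 2q_O)/4 and q_O = (193 - 2q_V)/4.
Solving the pair: q_V = 99/2, q_O = 47/2.
Price P = 250 - 2·73 = 104.
Orion's profit: (104 - 57)·(47/2) = 1104.5000.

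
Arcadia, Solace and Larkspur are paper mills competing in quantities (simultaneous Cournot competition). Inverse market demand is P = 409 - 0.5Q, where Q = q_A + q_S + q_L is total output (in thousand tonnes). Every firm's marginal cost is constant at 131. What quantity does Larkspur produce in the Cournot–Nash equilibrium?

A representative firm's profit is π_i = q_i(409 - 0.5Q) - 131q_i.
Setting ∂π_i/∂q_i = 0 with rivals' quantities fixed: 278 - q_i - (1/2)·Σ_{j≠i} q_j = 0.
By symmetry each firm produces the same amount; substituting Σ_{j≠i} q_j = 2q_i yields q_i = 278/2 = 139.

139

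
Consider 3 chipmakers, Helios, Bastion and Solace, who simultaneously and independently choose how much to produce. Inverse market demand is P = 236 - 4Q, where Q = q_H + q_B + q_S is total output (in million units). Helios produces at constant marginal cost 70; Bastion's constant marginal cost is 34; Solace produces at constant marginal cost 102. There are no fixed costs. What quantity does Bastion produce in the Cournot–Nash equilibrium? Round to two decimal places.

Helios's profit: π_H = (236 - 4Q)q_H - (70q_H). Setting ∂π_H/∂q_H = 0: 166 - 8q_H - 4(q_B + q_S) = 0.
Bastion's first-order condition: 202 - 8q_B - 4(q_H + q_S) = 0.
Solace's first-order condition: 134 - 8q_S - 4(q_H + q_B) = 0.
Adding the 3 first-order conditions: 502 − 16Q = 0, so Q = 251/8.
Back-substituting: q_H = (166 − 251/2)/4 = 81/8, q_B = (202 − 251/2)/4 = 153/8, q_S = (134 − 251/2)/4 = 17/8.

19.13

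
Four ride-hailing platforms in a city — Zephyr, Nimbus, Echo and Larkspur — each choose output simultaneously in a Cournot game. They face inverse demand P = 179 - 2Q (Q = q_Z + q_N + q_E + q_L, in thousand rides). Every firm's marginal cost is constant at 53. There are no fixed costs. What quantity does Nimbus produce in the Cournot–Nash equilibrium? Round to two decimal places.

A representative firm's profit is π_i = q_i(179 - 2Q) - 53q_i.
Setting ∂π_i/∂q_i = 0 with rivals' quantities fixed: 126 - 4q_i - 2·Σ_{j≠i} q_j = 0.
By symmetry each firm produces the same amount; substituting Σ_{j≠i} q_j = 3q_i yields q_i = 126/10 = 63/5.

12.60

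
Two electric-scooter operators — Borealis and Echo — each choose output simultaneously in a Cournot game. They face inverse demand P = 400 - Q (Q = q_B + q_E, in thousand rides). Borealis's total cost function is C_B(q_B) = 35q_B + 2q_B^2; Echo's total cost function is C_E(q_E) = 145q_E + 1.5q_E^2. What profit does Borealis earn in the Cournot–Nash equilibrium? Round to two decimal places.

Borealis's profit: π_B = (400 - Q)q_B - (35q_B + 2q_B²). Setting ∂π_B/∂q_B = 0: 365 - 6q_B - (q_E) = 0.
Echo's first-order condition: 255 - 5q_E - (q_B) = 0.
Best responses: q_B = (365 - q_E)/6, q_E = (255 - q_B)/5.
Solving the pair: q_B = 1570/29, q_E = 1165/29.
Price P = 400 - 94.3103 = 305.6897.
Borealis's profit: 305.6897·(1570/29) - 35·(1570/29) - 2(1570/29)² = 8792.7467.

8792.75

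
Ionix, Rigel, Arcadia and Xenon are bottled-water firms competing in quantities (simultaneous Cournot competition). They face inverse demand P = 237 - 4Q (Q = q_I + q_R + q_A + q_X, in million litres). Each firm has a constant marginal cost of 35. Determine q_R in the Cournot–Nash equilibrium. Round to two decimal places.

10.10

A representative firm's profit is π_i = q_i(237 - 4Q) - 35q_i.
Setting ∂π_i/∂q_i = 0 with rivals' quantities fixed: 202 - 8q_i - 4·Σ_{j≠i} q_j = 0.
By symmetry each firm produces the same amount; substituting Σ_{j≠i} q_j = 3q_i yields q_i = 202/20 = 101/10.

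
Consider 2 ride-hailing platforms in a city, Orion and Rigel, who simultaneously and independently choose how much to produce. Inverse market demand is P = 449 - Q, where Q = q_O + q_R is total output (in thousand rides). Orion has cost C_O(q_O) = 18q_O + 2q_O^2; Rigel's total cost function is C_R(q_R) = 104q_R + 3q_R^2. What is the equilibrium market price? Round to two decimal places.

348.11

Orion's profit: π_O = (449 - Q)q_O - (18q_O + 2q_O²). Setting ∂π_O/∂q_O = 0: 431 - 6q_O - (q_R) = 0.
Rigel's profit: π_R = (449 - Q)q_R - (104q_R + 3q_R²). Setting ∂π_R/∂q_R = 0: 345 - 8q_R - (q_O) = 0.
Best responses: q_O = (431 - q_R)/6, q_R = (345 - q_O)/8.
Solving the pair: q_O = 66.0213, q_R = 1639/47.
Total output Q = 100.8936, so price P = 449 - 100.8936 = 348.1064.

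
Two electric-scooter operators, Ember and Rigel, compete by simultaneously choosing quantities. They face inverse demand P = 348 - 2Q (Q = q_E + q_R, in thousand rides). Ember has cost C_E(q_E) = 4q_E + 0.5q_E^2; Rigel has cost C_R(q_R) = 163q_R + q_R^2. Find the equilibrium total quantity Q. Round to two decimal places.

Ember's profit: π_E = (348 - 2Q)q_E - (4q_E + (1/2)q_E²). Setting ∂π_E/∂q_E = 0: 344 - 5q_E - 2(q_R) = 0.
Rigel's first-order condition: 185 - 6q_R - 2(q_E) = 0.
Best responses: q_E = (344 - 2q_R)/5, q_R = (185 - 2q_E)/6.
Solving the pair: q_E = 847/13, q_R = 237/26.
Total output Q = 847/13 + 237/26 = 1931/26.

74.27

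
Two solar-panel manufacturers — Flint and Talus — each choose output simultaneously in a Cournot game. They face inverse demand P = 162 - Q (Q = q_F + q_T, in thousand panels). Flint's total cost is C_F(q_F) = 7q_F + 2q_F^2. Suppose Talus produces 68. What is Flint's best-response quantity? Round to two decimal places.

With the rival's output fixed at 68, Flint's profit is π_F = (162 - 68 - q_F)q_F - (7q_F + 2q_F²) = (94 - q_F)q_F - (7q_F + 2q_F²).
∂π_F/∂q_F = 87 - 6q_F = 0, so q_F = 29/2.

14.50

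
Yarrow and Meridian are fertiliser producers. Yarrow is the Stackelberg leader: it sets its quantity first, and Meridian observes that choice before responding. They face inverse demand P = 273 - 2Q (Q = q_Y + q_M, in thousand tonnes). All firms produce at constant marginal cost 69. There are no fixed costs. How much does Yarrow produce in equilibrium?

The follower Meridian best-responds to any q_Y: π_M = (273 - 2Q)q_M - 69q_M.
∂π_M/∂q_M = 204 - 2q_Y - 4q_M = 0 gives the reaction function q_M = (204 - 2q_Y)/4.
Yarrow substitutes q_M(q_Y) into its own profit: π_Y = q_Y(273 - 2q_Y - (204 - 2q_Y)/2) - 69q_Y = (171 - q_Y)q_Y - 69q_Y.
The leader's first-order condition 102 - 2q_Y = 0 yields q_Y = 51.
Then q_M = (204 - 2·51)/4 = 51/2.

51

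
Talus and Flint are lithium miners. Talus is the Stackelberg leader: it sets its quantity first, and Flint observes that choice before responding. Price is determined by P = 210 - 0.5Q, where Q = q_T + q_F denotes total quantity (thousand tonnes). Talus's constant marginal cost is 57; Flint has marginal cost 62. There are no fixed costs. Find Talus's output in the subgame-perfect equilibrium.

158

The follower Flint best-responds to any q_T: π_F = (210 - 0.5Q)q_F - 62q_F.
∂π_F/∂q_F = 148 - (1/2)q_T - q_F = 0 gives the reaction function q_F = (148 - (1/2)q_T).
The leader anticipates this reaction. Substituting into P = 210 - 0.5Q gives P = 136 - (1/4)q_T, so π_T = (136 - (1/4)q_T)q_T - 57q_T.
Leader FOC: 79 - (1/2)q_T = 0, so q_T = 158.
Then q_F = (148 - (1/2)·158) = 69.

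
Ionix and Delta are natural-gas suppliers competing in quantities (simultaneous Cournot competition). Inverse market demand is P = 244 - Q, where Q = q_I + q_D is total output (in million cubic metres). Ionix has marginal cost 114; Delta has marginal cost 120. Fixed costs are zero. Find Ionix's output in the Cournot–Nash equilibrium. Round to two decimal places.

Ionix's profit: π_I = (244 - Q)q_I - (114q_I). Setting ∂π_I/∂q_I = 0: 130 - 2q_I - (q_D) = 0.
Delta's first-order condition: 124 - 2q_D - (q_I) = 0.
So q_I = (130 - q_D)/2 and q_D = (124 - q_I)/2.
Substituting one into the other gives q_I = 136/3 and q_D = 118/3.

45.33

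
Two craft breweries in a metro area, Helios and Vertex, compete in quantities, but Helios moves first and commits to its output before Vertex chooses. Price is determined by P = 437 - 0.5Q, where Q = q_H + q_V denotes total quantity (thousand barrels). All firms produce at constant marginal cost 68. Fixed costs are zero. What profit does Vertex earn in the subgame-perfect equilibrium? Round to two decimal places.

17020.13

Solve by backward induction. Given q_H, the follower Vertex maximises π_V = (437 - (1/2)q_H - (1/2)q_V)q_V - 68q_V.
∂π_V/∂q_V = 369 - (1/2)q_H - q_V = 0 gives the reaction function q_V = (369 - (1/2)q_H).
Helios substitutes q_V(q_H) into its own profit: π_H = q_H(437 - (1/2)q_H - (369 - (1/2)q_H)/2) - 68q_H = (505/2 - (1/4)q_H)q_H - 68q_H.
Maximising: ∂π_H/∂q_H = 369/2 - (1/2)q_H = 0, giving q_H = 369.
Then q_V = (369 - (1/2)·369) = 369/2.
Price P = 437 - (1/2)·(1107/2) = 641/4.
Vertex's profit: (641/4 - 68)·(369/2) = 17020.1250.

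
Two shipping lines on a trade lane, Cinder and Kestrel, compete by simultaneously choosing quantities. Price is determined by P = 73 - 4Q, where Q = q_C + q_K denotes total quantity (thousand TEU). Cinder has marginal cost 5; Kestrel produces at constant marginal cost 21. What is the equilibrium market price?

33

Cinder's profit: π_C = (73 - 4Q)q_C - (5q_C). Setting ∂π_C/∂q_C = 0: 68 - 8q_C - 4(q_K) = 0.
Kestrel's profit: π_K = (73 - 4Q)q_K - (21q_K). Setting ∂π_K/∂q_K = 0: 52 - 8q_K - 4(q_C) = 0.
So q_C = (68 - 4q_K)/8 and q_K = (52 - 4q_C)/8.
Substituting one into the other gives q_C = 7 and q_K = 3.
Total output Q = 10, so price P = 73 - 4·10 = 33.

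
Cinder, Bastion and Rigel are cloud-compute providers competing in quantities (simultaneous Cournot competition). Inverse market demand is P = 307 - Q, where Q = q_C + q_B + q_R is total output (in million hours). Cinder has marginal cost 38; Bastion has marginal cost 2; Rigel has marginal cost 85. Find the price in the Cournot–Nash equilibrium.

108

Cinder's profit: π_C = (307 - Q)q_C - (38q_C). Setting ∂π_C/∂q_C = 0: 269 - 2q_C - (q_B + q_R) = 0.
Bastion's profit: π_B = (307 - Q)q_B - (2q_B). Setting ∂π_B/∂q_B = 0: 305 - 2q_B - (q_C + q_R) = 0.
Rigel's profit: π_R = (307 - Q)q_R - (85q_R). Setting ∂π_R/∂q_R = 0: 222 - 2q_R - (q_C + q_B) = 0.
Summing all 3 equations gives 796 − 4Q = 0, hence Q = 199.
Back-substituting: q_C = (269 − 199) = 70, q_B = (305 − 199) = 106, q_R = (222 − 199) = 23.
Total output Q = 199, so price P = 307 - 199 = 108.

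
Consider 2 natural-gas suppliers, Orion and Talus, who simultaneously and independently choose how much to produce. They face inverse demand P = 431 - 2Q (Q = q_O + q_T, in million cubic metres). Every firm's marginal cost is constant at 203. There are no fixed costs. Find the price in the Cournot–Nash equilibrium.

279

A representative firm's profit is π_i = q_i(431 - 2Q) - 203q_i.
First-order condition (treating rivals' output as given): 228 - 4q_i - 2q_j = 0.
With identical firms every q_j equals q_i, so q_j = q_i and 228 = 6q_i, giving q_i = 38.
Total output Q = 76, so price P = 431 - 2·76 = 279.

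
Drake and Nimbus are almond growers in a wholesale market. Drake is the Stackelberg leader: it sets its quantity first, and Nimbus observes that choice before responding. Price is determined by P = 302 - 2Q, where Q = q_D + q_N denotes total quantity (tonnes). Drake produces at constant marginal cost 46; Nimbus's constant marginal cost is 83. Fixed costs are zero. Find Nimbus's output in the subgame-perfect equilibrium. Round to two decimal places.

The follower Nimbus best-responds to any q_D: π_N = (302 - 2Q)q_N - 83q_N.
∂π_N/∂q_N = 219 - 2q_D - 4q_N = 0 gives the reaction function q_N = (219 - 2q_D)/4.
Drake substitutes q_N(q_D) into its own profit: π_D = q_D(302 - 2q_D - (219 - 2q_D)/2) - 46q_D = (385/2 - q_D)q_D - 46q_D.
Maximising: ∂π_D/∂q_D = 293/2 - 2q_D = 0, giving q_D = 293/4.
Then q_N = (219 - 2·(293/4))/4 = 145/8.

18.13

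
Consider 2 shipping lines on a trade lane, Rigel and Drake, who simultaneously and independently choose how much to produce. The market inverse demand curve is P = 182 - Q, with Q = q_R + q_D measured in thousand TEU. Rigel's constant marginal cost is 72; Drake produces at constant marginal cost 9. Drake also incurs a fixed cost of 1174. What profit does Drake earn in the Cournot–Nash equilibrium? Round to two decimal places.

5014.44

Rigel's profit: π_R = (182 - Q)q_R - (72q_R). Setting ∂π_R/∂q_R = 0: 110 - 2q_R - (q_D) = 0.
Drake's first-order condition: 173 - 2q_D - (q_R) = 0.
Best responses: q_R = (110 - q_D)/2, q_D = (173 - q_R)/2.
Substituting one into the other gives q_R = 47/3 and q_D = 236/3.
Price P = 182 - 283/3 = 263/3.
Drake's profit: (263/3 - 9)·(236/3) - 1174 = 5014.4444.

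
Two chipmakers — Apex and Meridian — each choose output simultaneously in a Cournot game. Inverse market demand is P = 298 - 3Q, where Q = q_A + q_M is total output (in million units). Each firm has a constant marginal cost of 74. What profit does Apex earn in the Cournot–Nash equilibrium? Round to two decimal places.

1858.37

Each firm earns π_i = (298 - 3Q)q_i - 74q_i.
First-order condition (treating rivals' output as given): 224 - 6q_i - 3q_j = 0.
With identical firms every q_j equals q_i, so q_j = q_i and 224 = 9q_i, giving q_i = 224/9.
Price P = 298 - 3·(448/9) = 446/3.
Apex's profit: (446/3 - 74)·(224/9) = 1858.3704.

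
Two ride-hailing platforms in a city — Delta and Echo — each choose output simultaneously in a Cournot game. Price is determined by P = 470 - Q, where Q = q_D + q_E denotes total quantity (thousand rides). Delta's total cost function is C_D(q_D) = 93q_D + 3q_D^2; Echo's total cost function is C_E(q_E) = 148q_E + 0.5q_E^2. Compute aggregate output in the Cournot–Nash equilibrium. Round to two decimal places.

130.78

Delta's profit: π_D = (470 - Q)q_D - (93q_D + 3q_D²). Setting ∂π_D/∂q_D = 0: 377 - 8q_D - (q_E) = 0.
Echo's profit: π_E = (470 - Q)q_E - (148q_E + (1/2)q_E²). Setting ∂π_E/∂q_E = 0: 322 - 3q_E - (q_D) = 0.
Rearranging gives the reaction functions q_D = (377 - q_E)/8 and q_E = (322 - q_D)/3.
Substituting one into the other gives q_D = 809/23 and q_E = 95.6087.
Total output Q = 809/23 + 95.6087 = 130.7826.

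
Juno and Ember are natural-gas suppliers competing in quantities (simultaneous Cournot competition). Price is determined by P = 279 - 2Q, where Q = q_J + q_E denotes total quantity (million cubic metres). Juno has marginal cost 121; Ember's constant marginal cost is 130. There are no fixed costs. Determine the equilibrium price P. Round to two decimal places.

Juno's profit: π_J = (279 - 2Q)q_J - (121q_J). Setting ∂π_J/∂q_J = 0: 158 - 4q_J - 2(q_E) = 0.
Ember's first-order condition: 149 - 4q_E - 2(q_J) = 0.
So q_J = (158 - 2q_E)/4 and q_E = (149 - 2q_J)/4.
Substituting one into the other gives q_J = 167/6 and q_E = 70/3.
Total output Q = 307/6, so price P = 279 - 2·(307/6) = 530/3.

176.67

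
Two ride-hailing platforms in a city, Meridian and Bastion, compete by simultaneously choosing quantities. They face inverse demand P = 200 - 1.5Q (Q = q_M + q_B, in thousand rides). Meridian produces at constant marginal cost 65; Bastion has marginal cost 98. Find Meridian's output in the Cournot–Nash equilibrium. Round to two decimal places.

Meridian's profit: π_M = (200 - 1.5Q)q_M - (65q_M). Setting ∂π_M/∂q_M = 0: 135 - 3q_M - (3/2)(q_B) = 0.
Bastion's profit: π_B = (200 - 1.5Q)q_B - (98q_B). Setting ∂π_B/∂q_B = 0: 102 - 3q_B - (3/2)(q_M) = 0.
Rearranging gives the reaction functions q_M = (135 - (3/2)q_B)/3 and q_B = (102 - (3/2)q_M)/3.
Solving the pair: q_M = 112/3, q_B = 46/3.

37.33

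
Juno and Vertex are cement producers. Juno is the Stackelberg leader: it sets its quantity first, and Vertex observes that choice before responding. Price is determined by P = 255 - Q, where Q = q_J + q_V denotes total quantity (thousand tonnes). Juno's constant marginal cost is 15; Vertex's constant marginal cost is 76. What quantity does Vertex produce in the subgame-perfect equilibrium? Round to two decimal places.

14.25

Solve by backward induction. Given q_J, the follower Vertex maximises π_V = (255 - q_J - q_V)q_V - 76q_V.
Setting the follower's marginal profit to zero, 179 - q_J - 2q_V = 0, i.e. q_V = (179 - q_J)/2.
Juno substitutes q_V(q_J) into its own profit: π_J = q_J(255 - q_J - (179 - q_J)/2) - 15q_J = (331/2 - (1/2)q_J)q_J - 15q_J.
Maximising: ∂π_J/∂q_J = 301/2 - q_J = 0, giving q_J = 301/2.
Then q_V = (179 - 301/2)/2 = 57/4.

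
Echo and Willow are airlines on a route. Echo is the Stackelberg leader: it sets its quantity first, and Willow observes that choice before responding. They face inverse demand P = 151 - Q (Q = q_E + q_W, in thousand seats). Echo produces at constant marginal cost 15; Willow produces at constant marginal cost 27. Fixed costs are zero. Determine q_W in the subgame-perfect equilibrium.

The follower Willow best-responds to any q_E: π_W = (151 - Q)q_W - 27q_W.
Follower FOC: 124 - q_E - 2q_W = 0, so q_W(q_E) = (124 - q_E)/2.
The leader anticipates this reaction. Substituting into P = 151 - Q gives P = 89 - (1/2)q_E, so π_E = (89 - (1/2)q_E)q_E - 15q_E.
The leader's first-order condition 74 - q_E = 0 yields q_E = 74.
Then q_W = (124 - 74)/2 = 25.

25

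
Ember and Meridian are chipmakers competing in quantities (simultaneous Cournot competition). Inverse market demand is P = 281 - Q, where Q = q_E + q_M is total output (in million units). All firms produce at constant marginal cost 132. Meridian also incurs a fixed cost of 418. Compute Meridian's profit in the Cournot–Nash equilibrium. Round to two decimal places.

A representative firm's profit is π_i = q_i(281 - Q) - 132q_i.
First-order condition (treating rivals' output as given): 149 - 2q_i - q_j = 0.
With identical firms every q_j equals q_i, so q_j = q_i and 149 = 3q_i, giving q_i = 149/3.
Price P = 281 - 298/3 = 545/3.
Meridian's profit: (545/3 - 132)·(149/3) - 418 = 2048.7778.

2048.78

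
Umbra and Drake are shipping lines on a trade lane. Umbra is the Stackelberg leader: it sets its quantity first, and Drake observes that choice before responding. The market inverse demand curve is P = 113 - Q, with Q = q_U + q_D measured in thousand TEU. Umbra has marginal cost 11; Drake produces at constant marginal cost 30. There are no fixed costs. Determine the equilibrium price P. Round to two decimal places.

41.25

The follower Drake best-responds to any q_U: π_D = (113 - Q)q_D - 30q_D.
∂π_D/∂q_D = 83 - q_U - 2q_D = 0 gives the reaction function q_D = (83 - q_U)/2.
Umbra substitutes q_D(q_U) into its own profit: π_U = q_U(113 - q_U - (83 - q_U)/2) - 11q_U = (143/2 - (1/2)q_U)q_U - 11q_U.
Leader FOC: 121/2 - q_U = 0, so q_U = 121/2.
Then q_D = (83 - 121/2)/2 = 45/4.
Total output Q = 287/4, so price P = 113 - 287/4 = 165/4.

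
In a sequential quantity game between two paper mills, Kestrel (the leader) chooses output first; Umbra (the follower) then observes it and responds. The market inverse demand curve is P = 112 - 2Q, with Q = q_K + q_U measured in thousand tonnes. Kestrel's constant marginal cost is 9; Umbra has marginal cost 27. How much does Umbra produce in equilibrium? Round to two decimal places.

6.13

The follower Umbra best-responds to any q_K: π_U = (112 - 2Q)q_U - 27q_U.
∂π_U/∂q_U = 85 - 2q_K - 4q_U = 0 gives the reaction function q_U = (85 - 2q_K)/4.
The leader anticipates this reaction. Substituting into P = 112 - 2Q gives P = 139/2 - q_K, so π_K = (139/2 - q_K)q_K - 9q_K.
Maximising: ∂π_K/∂q_K = 121/2 - 2q_K = 0, giving q_K = 121/4.
Then q_U = (85 - 2·(121/4))/4 = 49/8.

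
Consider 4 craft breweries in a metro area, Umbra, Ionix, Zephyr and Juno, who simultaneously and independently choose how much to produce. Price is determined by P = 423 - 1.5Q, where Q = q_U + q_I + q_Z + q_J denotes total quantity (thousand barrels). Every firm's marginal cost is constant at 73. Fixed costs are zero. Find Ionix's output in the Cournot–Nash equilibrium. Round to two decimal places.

A representative firm's profit is π_i = q_i(423 - 1.5Q) - 73q_i.
Setting ∂π_i/∂q_i = 0 with rivals' quantities fixed: 350 - 3q_i - (3/2)·Σ_{j≠i} q_j = 0.
By symmetry each firm produces the same amount; substituting Σ_{j≠i} q_j = 3q_i yields q_i = 350/(15/2) = 140/3.

46.67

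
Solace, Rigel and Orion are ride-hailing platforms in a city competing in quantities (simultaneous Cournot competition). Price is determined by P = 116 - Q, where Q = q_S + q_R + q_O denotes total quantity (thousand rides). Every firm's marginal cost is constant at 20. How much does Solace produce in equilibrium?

24

Each firm earns π_i = (116 - Q)q_i - 20q_i.
First-order condition (treating rivals' output as given): 96 - 2q_i - Σ_{j≠i} q_j = 0.
With identical firms every q_j equals q_i, so Σ_{j≠i} q_j = 2q_i and 96 = 4q_i, giving q_i = 24.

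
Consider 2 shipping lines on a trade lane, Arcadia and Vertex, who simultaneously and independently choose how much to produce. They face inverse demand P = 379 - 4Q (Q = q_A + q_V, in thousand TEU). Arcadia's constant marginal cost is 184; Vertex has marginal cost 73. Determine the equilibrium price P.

212

Arcadia's profit: π_A = (379 - 4Q)q_A - (184q_A). Setting ∂π_A/∂q_A = 0: 195 - 8q_A - 4(q_V) = 0.
Vertex's profit: π_V = (379 - 4Q)q_V - (73q_V). Setting ∂π_V/∂q_V = 0: 306 - 8q_V - 4(q_A) = 0.
So q_A = (195 - 4q_V)/8 and q_V = (306 - 4q_A)/8.
Substituting one into the other gives q_A = 7 and q_V = 139/4.
Total output Q = 167/4, so price P = 379 - 4·(167/4) = 212.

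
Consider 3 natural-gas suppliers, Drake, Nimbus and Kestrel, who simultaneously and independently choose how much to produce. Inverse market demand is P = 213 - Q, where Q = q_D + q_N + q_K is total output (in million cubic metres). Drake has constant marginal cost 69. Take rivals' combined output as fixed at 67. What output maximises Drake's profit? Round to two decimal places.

With rivals' combined output fixed at 67, Drake's profit is π_D = (213 - 67 - q_D)q_D - (69q_D) = (146 - q_D)q_D - (69q_D).
∂π_D/∂q_D = 77 - 2q_D = 0, so q_D = 77/2.

38.50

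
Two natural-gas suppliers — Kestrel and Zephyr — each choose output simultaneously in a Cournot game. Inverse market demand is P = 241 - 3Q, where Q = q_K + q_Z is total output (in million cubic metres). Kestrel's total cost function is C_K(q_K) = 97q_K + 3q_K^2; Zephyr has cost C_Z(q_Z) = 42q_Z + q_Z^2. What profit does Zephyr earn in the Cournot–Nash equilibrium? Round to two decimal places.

Kestrel's profit: π_K = (241 - 3Q)q_K - (97q_K + 3q_K²). Setting ∂π_K/∂q_K = 0: 144 - 12q_K - 3(q_Z) = 0.
Zephyr's profit: π_Z = (241 - 3Q)q_Z - (42q_Z + q_Z²). Setting ∂π_Z/∂q_Z = 0: 199 - 8q_Z - 3(q_K) = 0.
Best responses: q_K = (144 - 3q_Z)/12, q_Z = (199 - 3q_K)/8.
Solving the pair: q_K = 185/29, q_Z = 652/29.
Price P = 241 - 3·(837/29) = 154.4138.
Zephyr's profit: 154.4138·(652/29) - 42·(652/29) - (652/29)² = 2021.8977.

2021.90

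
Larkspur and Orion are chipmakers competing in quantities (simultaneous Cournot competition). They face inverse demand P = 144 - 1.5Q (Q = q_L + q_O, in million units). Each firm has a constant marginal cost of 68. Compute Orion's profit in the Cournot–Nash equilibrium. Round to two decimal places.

Each firm earns π_i = (144 - 1.5Q)q_i - 68q_i.
Setting ∂π_i/∂q_i = 0 with rivals' quantities fixed: 76 - 3q_i - (3/2)q_j = 0.
With identical firms every q_j equals q_i, so q_j = q_i and 76 = (9/2)q_i, giving q_i = 152/9.
Price P = 144 - (3/2)·(304/9) = 280/3.
Orion's profit: (280/3 - 68)·(152/9) = 427.8519.

427.85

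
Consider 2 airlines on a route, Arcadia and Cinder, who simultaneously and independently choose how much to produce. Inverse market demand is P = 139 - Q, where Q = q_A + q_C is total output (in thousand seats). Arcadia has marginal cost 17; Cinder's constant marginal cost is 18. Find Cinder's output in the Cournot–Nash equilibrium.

Arcadia's profit: π_A = (139 - Q)q_A - (17q_A). Setting ∂π_A/∂q_A = 0: 122 - 2q_A - (q_C) = 0.
Cinder's first-order condition: 121 - 2q_C - (q_A) = 0.
Rearranging gives the reaction functions q_A = (122 - q_C)/2 and q_C = (121 - q_A)/2.
Solving the pair: q_A = 41, q_C = 40.

40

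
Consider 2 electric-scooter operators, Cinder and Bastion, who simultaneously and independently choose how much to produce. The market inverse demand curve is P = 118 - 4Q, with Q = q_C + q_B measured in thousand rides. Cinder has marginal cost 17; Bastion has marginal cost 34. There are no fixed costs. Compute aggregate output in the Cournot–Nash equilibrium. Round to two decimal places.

15.42

Cinder's profit: π_C = (118 - 4Q)q_C - (17q_C). Setting ∂π_C/∂q_C = 0: 101 - 8q_C - 4(q_B) = 0.
Bastion's profit: π_B = (118 - 4Q)q_B - (34q_B). Setting ∂π_B/∂q_B = 0: 84 - 8q_B - 4(q_C) = 0.
Best responses: q_C = (101 - 4q_B)/8, q_B = (84 - 4q_C)/8.
Substituting one into the other gives q_C = 59/6 and q_B = 67/12.
Total output Q = 59/6 + 67/12 = 185/12.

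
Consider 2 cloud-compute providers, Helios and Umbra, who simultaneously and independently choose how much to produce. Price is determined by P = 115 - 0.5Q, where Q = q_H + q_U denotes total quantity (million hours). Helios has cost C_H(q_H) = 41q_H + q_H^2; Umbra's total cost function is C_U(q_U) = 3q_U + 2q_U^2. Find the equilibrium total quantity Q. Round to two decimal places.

Helios's profit: π_H = (115 - 0.5Q)q_H - (41q_H + q_H²). Setting ∂π_H/∂q_H = 0: 74 - 3q_H - (1/2)(q_U) = 0.
Umbra's profit: π_U = (115 - 0.5Q)q_U - (3q_U + 2q_U²). Setting ∂π_U/∂q_U = 0: 112 - 5q_U - (1/2)(q_H) = 0.
Best responses: q_H = (74 - (1/2)q_U)/3, q_U = (112 - (1/2)q_H)/5.
Solving the pair: q_H = 1256/59, q_U = 1196/59.
Total output Q = 1256/59 + 1196/59 = 41.5593.

41.56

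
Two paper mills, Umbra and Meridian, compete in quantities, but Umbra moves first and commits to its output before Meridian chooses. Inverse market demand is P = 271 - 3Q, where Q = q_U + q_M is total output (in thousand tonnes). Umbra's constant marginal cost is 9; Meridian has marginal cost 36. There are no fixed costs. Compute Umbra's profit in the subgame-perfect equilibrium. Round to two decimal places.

3480.04

The follower Meridian best-responds to any q_U: π_M = (271 - 3Q)q_M - 36q_M.
Follower FOC: 235 - 3q_U - 6q_M = 0, so q_M(q_U) = (235 - 3q_U)/6.
Umbra substitutes q_M(q_U) into its own profit: π_U = q_U(271 - 3q_U - (235 - 3q_U)/2) - 9q_U = (307/2 - (3/2)q_U)q_U - 9q_U.
Leader FOC: 289/2 - 3q_U = 0, so q_U = 289/6.
Then q_M = (235 - 3·(289/6))/6 = 181/12.
Price P = 271 - 3·(253/4) = 325/4.
Umbra's profit: (325/4 - 9)·(289/6) = 3480.0417.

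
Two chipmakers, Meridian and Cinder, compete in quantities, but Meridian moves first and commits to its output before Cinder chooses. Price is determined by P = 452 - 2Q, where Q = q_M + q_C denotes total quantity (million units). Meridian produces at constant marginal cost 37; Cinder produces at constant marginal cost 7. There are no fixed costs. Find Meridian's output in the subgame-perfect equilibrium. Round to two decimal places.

Solve by backward induction. Given q_M, the follower Cinder maximises π_C = (452 - 2q_M - 2q_C)q_C - 7q_C.
Follower FOC: 445 - 2q_M - 4q_C = 0, so q_C(q_M) = (445 - 2q_M)/4.
The leader anticipates this reaction. Substituting into P = 452 - 2Q gives P = 459/2 - q_M, so π_M = (459/2 - q_M)q_M - 37q_M.
Leader FOC: 385/2 - 2q_M = 0, so q_M = 385/4.
Then q_C = (445 - 2·(385/4))/4 = 505/8.

96.25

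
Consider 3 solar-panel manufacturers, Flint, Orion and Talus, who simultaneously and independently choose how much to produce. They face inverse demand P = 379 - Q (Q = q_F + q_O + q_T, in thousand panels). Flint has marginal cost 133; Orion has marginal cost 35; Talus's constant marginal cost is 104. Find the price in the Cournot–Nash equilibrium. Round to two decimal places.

Flint's profit: π_F = (379 - Q)q_F - (133q_F). Setting ∂π_F/∂q_F = 0: 246 - 2q_F - (q_O + q_T) = 0.
Orion's profit: π_O = (379 - Q)q_O - (35q_O). Setting ∂π_O/∂q_O = 0: 344 - 2q_O - (q_F + q_T) = 0.
Talus's profit: π_T = (379 - Q)q_T - (104q_T). Setting ∂π_T/∂q_T = 0: 275 - 2q_T - (q_F + q_O) = 0.
Adding the 3 conditions: 865 − 2Q − 2Q = 0, i.e. Q = 865/4.
Back-substituting: q_F = (246 − 865/4) = 119/4, q_O = (344 − 865/4) = 511/4, q_T = (275 − 865/4) = 235/4.
Total output Q = 865/4, so price P = 379 - 865/4 = 651/4.

162.75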